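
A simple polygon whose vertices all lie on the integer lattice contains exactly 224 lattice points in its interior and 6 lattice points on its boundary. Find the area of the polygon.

226

By Pick's theorem, A = I + B/2 − 1 = 224 + 6/2 − 1 = 226.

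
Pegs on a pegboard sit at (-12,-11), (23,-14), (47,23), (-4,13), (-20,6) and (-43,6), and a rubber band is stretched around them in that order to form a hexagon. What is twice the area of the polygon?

3230

By the shoelace formula, twice the signed area is |((-12)·(-14) − 23·(-11)) + (23·23 − 47·(-14)) + (47·13 − (-4)·23) + ((-4)·6 − (-20)·13) + ((-20)·6 − (-43)·6) + ((-43)·(-11) − (-12)·6)| = 3230, so the area is 1615.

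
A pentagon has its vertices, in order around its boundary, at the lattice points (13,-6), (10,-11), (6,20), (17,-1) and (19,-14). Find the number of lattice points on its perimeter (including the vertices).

The number of boundary lattice points is Σ gcd(|Δx|,|Δy|) = gcd(3,5) + gcd(4,31) + gcd(11,21) + gcd(2,13) + gcd(6,8) = 1+1+1+1+2 = 6.

6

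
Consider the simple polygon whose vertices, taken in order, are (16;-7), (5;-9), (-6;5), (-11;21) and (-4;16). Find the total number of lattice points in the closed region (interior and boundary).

The shoelace formula gives twice the area as |[16·(-9) − 5·(-7)] + [5·5 − (-6)·(-9)] + [(-6)·21 − (-11)·5] + [(-11)·16 − (-4)·21] + [(-4)·(-7) − 16·16]| = 529, so the area is 264.5.
The number of boundary lattice points is Σ gcd(|Δx|,|Δy|) = gcd(11,2) + gcd(11,14) + gcd(5,16) + gcd(7,5) + gcd(20,23) = 1+1+1+1+1 = 5.
Pick's theorem gives I = A − B/2 + 1 = 264.5 − 5/2 + 1 = 263, so the closed region contains I + B = 263 + 5 = 268 lattice points.

268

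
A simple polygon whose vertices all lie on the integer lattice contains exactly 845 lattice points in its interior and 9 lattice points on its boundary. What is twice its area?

1697

By Pick's theorem, A = I + B/2 − 1 = 845 + 9/2 − 1 = 1697/2.
Hence 2A = 1697.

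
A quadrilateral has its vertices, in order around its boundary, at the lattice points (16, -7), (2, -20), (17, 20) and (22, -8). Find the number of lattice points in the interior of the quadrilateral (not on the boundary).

By the shoelace formula, twice the signed area is |(16·(-20) − 2·(-7)) + (2·20 − 17·(-20)) + (17·(-8) − 22·20) + (22·(-7) − 16·(-8))| = 528, so the area is 264.
Summing gcd(|Δx|,|Δy|) over the edges gives the boundary count: gcd(14,13) + gcd(15,40) + gcd(5,28) + gcd(6,1) = 1+5+1+1 = 8.
By Pick's theorem A = I + B/2 − 1, so I = 264 − 8/2 + 1 = 261.

261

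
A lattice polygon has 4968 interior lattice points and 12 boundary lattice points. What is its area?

By Pick's theorem, A = I + B/2 − 1 = 4968 + 12/2 − 1 = 4973.

4973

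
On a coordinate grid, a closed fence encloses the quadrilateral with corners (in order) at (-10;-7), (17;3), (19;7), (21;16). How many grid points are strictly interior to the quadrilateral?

Using the shoelace formula, 2A = |[(-10)·3 − 17·(-7)] + [17·7 − 19·3] + [19·16 − 21·7] + [21·(-7) − (-10)·16]| = 321, so the area is 160.5.
Summing gcd(|Δx|,|Δy|) over the edges gives the boundary count: gcd(27,10) + gcd(2,4) + gcd(2,9) + gcd(31,23) = 1+2+1+1 = 5.
Pick's theorem gives I = A − B/2 + 1 = 160.5 − 5/2 + 1 = 159.

159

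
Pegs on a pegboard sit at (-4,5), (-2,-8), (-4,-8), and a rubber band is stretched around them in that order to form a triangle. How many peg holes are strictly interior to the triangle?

6

By the shoelace formula, twice the signed area is |[(-4)·(-8) − (-2)·5] + [(-2)·(-8) − (-4)·(-8)] + [(-4)·5 − (-4)·(-8)]| = 26, so the area is 13.
The number of boundary lattice points is Σ gcd(|Δx|,|Δy|) = gcd(2,13) + gcd(2,0) + gcd(0,13) = 1+2+13 = 16.
By Pick's theorem A = I + B/2 − 1, so I = 13 − 16/2 + 1 = 6.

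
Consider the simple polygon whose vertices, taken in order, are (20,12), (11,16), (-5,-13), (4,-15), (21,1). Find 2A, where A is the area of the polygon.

803

Using the shoelace formula, 2A = |(20·16 − 11·12) + (11·(-13) − (-5)·16) + ((-5)·(-15) − 4·(-13)) + (4·1 − 21·(-15)) + (21·12 − 20·1)| = 803, so the area is 803/2.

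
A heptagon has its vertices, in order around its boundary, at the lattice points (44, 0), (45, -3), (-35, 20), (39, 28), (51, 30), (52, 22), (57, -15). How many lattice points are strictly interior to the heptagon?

Using the shoelace formula, 2A = |[44·(-3) − 45·0] + [45·20 − (-35)·(-3)] + [(-35)·28 − 39·20] + [39·30 − 51·28] + [51·22 − 52·30] + [52·(-15) − 57·22] + [57·0 − 44·(-15)]| = 3167, so the area is 3167/2.
The number of boundary lattice points is Σ gcd(|Δx|,|Δy|) = gcd(1,3) + gcd(80,23) + gcd(74,8) + gcd(12,2) + gcd(1,8) + gcd(5,37) + gcd(13,15) = 1+1+2+2+1+1+1 = 9.
By Pick's theorem A = I + B/2 − 1, so I = 3167/2 − 9/2 + 1 = 1580.

1580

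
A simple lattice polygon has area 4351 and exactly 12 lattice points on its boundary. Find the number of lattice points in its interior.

4346

From Pick's theorem, I = A − B/2 + 1 = 4351 − 12/2 + 1 = 4346.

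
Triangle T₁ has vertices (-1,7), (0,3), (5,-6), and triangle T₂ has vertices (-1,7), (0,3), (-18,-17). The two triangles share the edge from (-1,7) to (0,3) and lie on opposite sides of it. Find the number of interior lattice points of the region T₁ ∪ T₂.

50

The union is the simple quadrilateral with vertices (-1,7), (5,-6), (0,3), (-18,-17) in order.
Using the shoelace formula, 2A = |[(-1)·(-6) − 5·7] + [5·3 − 0·(-6)] + [0·(-17) − (-18)·3] + [(-18)·7 − (-1)·(-17)]| = 103, so the area is 51.5.
Summing gcd(|Δx|,|Δy|) over the edges gives the boundary count: gcd(6,13) + gcd(5,9) + gcd(18,20) + gcd(17,24) = 1+1+2+1 = 5.
By Pick's theorem I = A − B/2 + 1 = 51.5 − 5/2 + 1 = 50.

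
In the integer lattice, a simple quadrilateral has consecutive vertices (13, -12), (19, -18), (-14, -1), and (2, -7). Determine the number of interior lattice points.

51

Using the shoelace formula, 2A = |[13·(-18) − 19·(-12)] + [19·(-1) − (-14)·(-18)] + [(-14)·(-7) − 2·(-1)] + [2·(-12) − 13·(-7)]| = 110, so the area is 55.
The number of boundary lattice points is Σ gcd(|Δx|,|Δy|) = gcd(6,6) + gcd(33,17) + gcd(16,6) + gcd(11,5) = 6+1+2+1 = 10.
By Pick's theorem A = I + B/2 − 1, so I = 55 − 10/2 + 1 = 51.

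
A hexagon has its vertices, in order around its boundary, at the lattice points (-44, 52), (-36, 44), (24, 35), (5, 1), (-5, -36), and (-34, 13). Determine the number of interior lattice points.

2589

The shoelace formula gives twice the area as |[(-44)·44 − (-36)·52] + [(-36)·35 − 24·44] + [24·1 − 5·35] + [5·(-36) − (-5)·1] + [(-5)·13 − (-34)·(-36)] + [(-34)·52 − (-44)·13]| = 5191, so the area is 5191/2.
Along each edge there are gcd(|Δx|,|Δy|)+1 lattice points, so counting each shared vertex once the boundary has gcd(8,8) + gcd(60,9) + gcd(19,34) + gcd(10,37) + gcd(29,49) + gcd(10,39) = 8+3+1+1+1+1 = 15.
By Pick's theorem A = I + B/2 − 1, so I = 5191/2 − 15/2 + 1 = 2589.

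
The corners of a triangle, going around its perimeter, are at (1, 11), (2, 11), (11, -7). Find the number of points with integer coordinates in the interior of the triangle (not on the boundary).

4

The shoelace formula gives twice the area as |(1·11 − 2·11) + (2·(-7) − 11·11) + (11·11 − 1·(-7))| = 18, so the area is 9.
The number of boundary lattice points is Σ gcd(|Δx|,|Δy|) = gcd(1,0) + gcd(9,18) + gcd(10,18) = 1+9+2 = 12.
Pick's theorem gives I = A − B/2 + 1 = 9 − 12/2 + 1 = 4.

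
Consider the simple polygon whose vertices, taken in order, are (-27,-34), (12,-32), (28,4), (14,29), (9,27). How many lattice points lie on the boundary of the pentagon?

8

The number of boundary lattice points is Σ gcd(|Δx|,|Δy|) = gcd(39,2) + gcd(16,36) + gcd(14,25) + gcd(5,2) + gcd(36,61) = 1+4+1+1+1 = 8.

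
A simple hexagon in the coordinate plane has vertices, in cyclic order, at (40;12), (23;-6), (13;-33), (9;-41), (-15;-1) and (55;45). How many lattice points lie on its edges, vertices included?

Summing gcd(|Δx|,|Δy|) over the edges gives the boundary count: gcd(17,18) + gcd(10,27) + gcd(4,8) + gcd(24,40) + gcd(70,46) + gcd(15,33) = 1+1+4+8+2+3 = 19.

19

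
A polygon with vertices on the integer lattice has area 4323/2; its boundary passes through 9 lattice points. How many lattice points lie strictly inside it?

2158

Pick's theorem A = I + B/2 − 1 rearranges to I = A − B/2 + 1 = 4323/2 − 9/2 + 1 = 2158.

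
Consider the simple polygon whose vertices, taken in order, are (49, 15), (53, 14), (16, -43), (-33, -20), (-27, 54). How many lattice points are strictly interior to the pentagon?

4860

The shoelace formula gives twice the area as |[49·14 − 53·15] + [53·(-43) − 16·14] + [16·(-20) − (-33)·(-43)] + [(-33)·54 − (-27)·(-20)] + [(-27)·15 − 49·54]| = 9724, so the area is 4862.
Along each edge there are gcd(|Δx|,|Δy|)+1 lattice points, so counting each shared vertex once the boundary has gcd(4,1) + gcd(37,57) + gcd(49,23) + gcd(6,74) + gcd(76,39) = 1+1+1+2+1 = 6.
By Pick's theorem A = I + B/2 − 1, so I = 4862 − 6/2 + 1 = 4860.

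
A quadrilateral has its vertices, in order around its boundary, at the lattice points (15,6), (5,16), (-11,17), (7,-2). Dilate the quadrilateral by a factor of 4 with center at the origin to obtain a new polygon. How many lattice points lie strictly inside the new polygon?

Using the shoelace formula, 2A = |(15·16 − 5·6) + (5·17 − (-11)·16) + ((-11)·(-2) − 7·17) + (7·6 − 15·(-2))| = 446, so the area is 223.
The number of boundary lattice points is Σ gcd(|Δx|,|Δy|) = gcd(10,10) + gcd(16,1) + gcd(18,19) + gcd(8,8) = 10+1+1+8 = 20.
Scaling by 4 multiplies the area by 4² = 16 (so the new area is 3568) and multiplies the boundary lattice-point count by 4, giving 80.
By Pick's theorem, the interior count of the dilated polygon is 3568 − 80/2 + 1 = 3529.

3529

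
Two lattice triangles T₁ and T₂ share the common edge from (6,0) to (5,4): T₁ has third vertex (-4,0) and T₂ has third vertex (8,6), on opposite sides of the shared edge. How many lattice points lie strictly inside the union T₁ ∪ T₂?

21

The union is the simple quadrilateral with vertices (6,0), (-4,0), (5,4), (8,6) in order.
By the shoelace formula, twice the signed area is |[6·0 − (-4)·0] + [(-4)·4 − 5·0] + [5·6 − 8·4] + [8·0 − 6·6]| = 54, so the area is 27.
The number of boundary lattice points is Σ gcd(|Δx|,|Δy|) = gcd(10,0) + gcd(9,4) + gcd(3,2) + gcd(2,6) = 10+1+1+2 = 14.
By Pick's theorem I = A − B/2 + 1 = 27 − 14/2 + 1 = 21.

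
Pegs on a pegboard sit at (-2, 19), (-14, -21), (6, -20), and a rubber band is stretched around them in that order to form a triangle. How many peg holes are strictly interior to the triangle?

392

By the shoelace formula, twice the signed area is |[(-2)·(-21) − (-14)·19] + [(-14)·(-20) − 6·(-21)] + [6·19 − (-2)·(-20)]| = 788, so the area is 394.
Summing gcd(|Δx|,|Δy|) over the edges gives the boundary count: gcd(12,40) + gcd(20,1) + gcd(8,39) = 4+1+1 = 6.
By Pick's theorem A = I + B/2 − 1, so I = 394 − 6/2 + 1 = 392.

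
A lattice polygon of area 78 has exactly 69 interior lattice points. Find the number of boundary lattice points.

20

Pick's theorem gives A = I + B/2 − 1, so B = 2(A − I + 1) = 2(78 − 69 + 1) = 20.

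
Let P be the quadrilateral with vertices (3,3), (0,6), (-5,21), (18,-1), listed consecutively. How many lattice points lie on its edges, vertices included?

10

The number of boundary lattice points is Σ gcd(|Δx|,|Δy|) = gcd(3,3) + gcd(5,15) + gcd(23,22) + gcd(15,4) = 3+5+1+1 = 10.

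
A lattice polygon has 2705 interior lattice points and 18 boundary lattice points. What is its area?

2713

By Pick's theorem, A = I + B/2 − 1 = 2705 + 18/2 − 1 = 2713.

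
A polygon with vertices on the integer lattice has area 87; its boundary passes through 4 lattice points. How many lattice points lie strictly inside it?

86

Pick's theorem A = I + B/2 − 1 rearranges to I = A − B/2 + 1 = 87 − 4/2 + 1 = 86.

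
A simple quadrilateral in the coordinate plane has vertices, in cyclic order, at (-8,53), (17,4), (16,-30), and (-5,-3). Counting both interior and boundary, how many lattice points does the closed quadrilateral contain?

Using the shoelace formula, 2A = |[(-8)·4 − 17·53] + [17·(-30) − 16·4] + [16·(-3) − (-5)·(-30)] + [(-5)·53 − (-8)·(-3)]| = 1994, so the area is 997.
Summing gcd(|Δx|,|Δy|) over the edges gives the boundary count: gcd(25,49) + gcd(1,34) + gcd(21,27) + gcd(3,56) = 1+1+3+1 = 6.
Pick's theorem gives I = A − B/2 + 1 = 997 − 6/2 + 1 = 995, so the closed region contains I + B = 995 + 6 = 1001 lattice points.

1001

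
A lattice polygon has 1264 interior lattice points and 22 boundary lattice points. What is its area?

Pick's theorem states A = I + B/2 − 1, so A = 1264 + 22/2 − 1 = 1274.

1274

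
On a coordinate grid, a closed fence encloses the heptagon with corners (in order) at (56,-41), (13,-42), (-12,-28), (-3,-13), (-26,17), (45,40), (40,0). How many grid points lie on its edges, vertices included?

13

The number of boundary lattice points is Σ gcd(|Δx|,|Δy|) = gcd(43,1) + gcd(25,14) + gcd(9,15) + gcd(23,30) + gcd(71,23) + gcd(5,40) + gcd(16,41) = 1+1+3+1+1+5+1 = 13.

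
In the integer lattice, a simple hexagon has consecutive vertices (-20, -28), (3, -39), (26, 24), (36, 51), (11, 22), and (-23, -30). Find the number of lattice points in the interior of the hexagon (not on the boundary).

Using the shoelace formula, 2A = |[(-20)·(-39) − 3·(-28)] + [3·24 − 26·(-39)] + [26·51 − 36·24] + [36·22 − 11·51] + [11·(-30) − (-23)·22] + [(-23)·(-28) − (-20)·(-30)]| = 2863, so the area is 2863/2.
Along each edge there are gcd(|Δx|,|Δy|)+1 lattice points, so counting each shared vertex once the boundary has gcd(23,11) + gcd(23,63) + gcd(10,27) + gcd(25,29) + gcd(34,52) + gcd(3,2) = 1+1+1+1+2+1 = 7.
By Pick's theorem A = I + B/2 − 1, so I = 2863/2 − 7/2 + 1 = 1429.

1429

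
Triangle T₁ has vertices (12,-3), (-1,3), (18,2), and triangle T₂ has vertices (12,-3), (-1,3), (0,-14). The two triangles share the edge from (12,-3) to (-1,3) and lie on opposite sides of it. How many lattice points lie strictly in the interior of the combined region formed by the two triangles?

157

The union is the simple quadrilateral with vertices (12,-3), (18,2), (-1,3), (0,-14) in order.
Using the shoelace formula, 2A = |[12·2 − 18·(-3)] + [18·3 − (-1)·2] + [(-1)·(-14) − 0·3] + [0·(-3) − 12·(-14)]| = 316, so the area is 158.
Summing gcd(|Δx|,|Δy|) over the edges gives the boundary count: gcd(6,5) + gcd(19,1) + gcd(1,17) + gcd(12,11) = 1+1+1+1 = 4.
By Pick's theorem I = A − B/2 + 1 = 158 − 4/2 + 1 = 157.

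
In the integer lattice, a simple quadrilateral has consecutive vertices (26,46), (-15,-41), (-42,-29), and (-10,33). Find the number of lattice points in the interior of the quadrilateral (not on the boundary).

2326

Using the shoelace formula, 2A = |[26·(-41) − (-15)·46] + [(-15)·(-29) − (-42)·(-41)] + [(-42)·33 − (-10)·(-29)] + [(-10)·46 − 26·33]| = 4657, so the area is 2328.5.
Summing gcd(|Δx|,|Δy|) over the edges gives the boundary count: gcd(41,87) + gcd(27,12) + gcd(32,62) + gcd(36,13) = 1+3+2+1 = 7.
By Pick's theorem A = I + B/2 − 1, so I = 2328.5 − 7/2 + 1 = 2326.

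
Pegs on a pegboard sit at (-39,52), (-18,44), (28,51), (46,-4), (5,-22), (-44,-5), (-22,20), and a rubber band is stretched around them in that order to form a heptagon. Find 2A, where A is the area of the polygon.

8727

The shoelace formula gives twice the area as |[(-39)·44 − (-18)·52] + [(-18)·51 − 28·44] + [28·(-4) − 46·51] + [46·(-22) − 5·(-4)] + [5·(-5) − (-44)·(-22)] + [(-44)·20 − (-22)·(-5)] + [(-22)·52 − (-39)·20]| = 8727, so the area is 4363.5.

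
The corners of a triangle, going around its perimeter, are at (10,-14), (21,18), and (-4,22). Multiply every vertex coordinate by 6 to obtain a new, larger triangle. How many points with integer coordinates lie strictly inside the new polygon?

15181

By the shoelace formula, twice the signed area is |[10·18 − 21·(-14)] + [21·22 − (-4)·18] + [(-4)·(-14) − 10·22]| = 844, so the area is 422.
Summing gcd(|Δx|,|Δy|) over the edges gives the boundary count: gcd(11,32) + gcd(25,4) + gcd(14,36) = 1+1+2 = 4.
Scaling by 6 multiplies the area by 6² = 36 (so the new area is 15192) and multiplies the boundary lattice-point count by 6, giving 24.
By Pick's theorem, the interior count of the dilated polygon is 15192 − 24/2 + 1 = 15181.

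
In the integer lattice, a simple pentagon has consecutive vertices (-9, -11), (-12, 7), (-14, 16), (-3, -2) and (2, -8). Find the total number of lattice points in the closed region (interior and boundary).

144

By the shoelace formula, twice the signed area is |[(-9)·7 − (-12)·(-11)] + [(-12)·16 − (-14)·7] + [(-14)·(-2) − (-3)·16] + [(-3)·(-8) − 2·(-2)] + [2·(-11) − (-9)·(-8)]| = 279, so the area is 139.5.
Along each edge there are gcd(|Δx|,|Δy|)+1 lattice points, so counting each shared vertex once the boundary has gcd(3,18) + gcd(2,9) + gcd(11,18) + gcd(5,6) + gcd(11,3) = 3+1+1+1+1 = 7.
Pick's theorem gives I = A − B/2 + 1 = 139.5 − 7/2 + 1 = 137, so the closed region contains I + B = 137 + 7 = 144 lattice points.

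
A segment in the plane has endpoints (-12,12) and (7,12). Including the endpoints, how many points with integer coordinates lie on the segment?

The number of lattice points on a segment between lattice points is gcd(|Δx|,|Δy|) + 1 = gcd(19,0) + 1 = 19 + 1 = 20.

20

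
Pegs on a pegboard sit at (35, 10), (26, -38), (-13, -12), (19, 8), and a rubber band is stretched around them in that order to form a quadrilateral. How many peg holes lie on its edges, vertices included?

22

The number of boundary lattice points is Σ gcd(|Δx|,|Δy|) = gcd(9,48) + gcd(39,26) + gcd(32,20) + gcd(16,2) = 3+13+4+2 = 22.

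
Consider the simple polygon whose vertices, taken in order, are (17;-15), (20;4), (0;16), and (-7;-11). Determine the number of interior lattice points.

542

The shoelace formula gives twice the area as |[17·4 − 20·(-15)] + [20·16 − 0·4] + [0·(-11) − (-7)·16] + [(-7)·(-15) − 17·(-11)]| = 1092, so the area is 546.
Summing gcd(|Δx|,|Δy|) over the edges gives the boundary count: gcd(3,19) + gcd(20,12) + gcd(7,27) + gcd(24,4) = 1+4+1+4 = 10.
Pick's theorem gives I = A − B/2 + 1 = 546 − 10/2 + 1 = 542.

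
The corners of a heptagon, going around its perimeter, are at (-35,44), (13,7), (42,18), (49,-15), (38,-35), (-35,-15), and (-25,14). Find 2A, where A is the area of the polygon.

Using the shoelace formula, 2A = |[(-35)·7 − 13·44] + [13·18 − 42·7] + [42·(-15) − 49·18] + [49·(-35) − 38·(-15)] + [38·(-15) − (-35)·(-35)] + [(-35)·14 − (-25)·(-15)] + [(-25)·44 − (-35)·14]| = 6804, so the area is 3402.

6804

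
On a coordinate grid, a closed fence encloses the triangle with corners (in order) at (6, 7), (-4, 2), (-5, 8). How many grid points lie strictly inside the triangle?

Using the shoelace formula, 2A = |(6·2 − (-4)·7) + ((-4)·8 − (-5)·2) + ((-5)·7 − 6·8)| = 65, so the area is 65/2.
Summing gcd(|Δx|,|Δy|) over the edges gives the boundary count: gcd(10,5) + gcd(1,6) + gcd(11,1) = 5+1+1 = 7.
Pick's theorem gives I = A − B/2 + 1 = 65/2 − 7/2 + 1 = 30.

30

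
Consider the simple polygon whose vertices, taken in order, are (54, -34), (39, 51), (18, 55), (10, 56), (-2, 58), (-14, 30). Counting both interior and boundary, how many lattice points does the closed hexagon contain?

By the shoelace formula, twice the signed area is |[54·51 − 39·(-34)] + [39·55 − 18·51] + [18·56 − 10·55] + [10·58 − (-2)·56] + [(-2)·30 − (-14)·58] + [(-14)·(-34) − 54·30]| = 6065, so the area is 6065/2.
The number of boundary lattice points is Σ gcd(|Δx|,|Δy|) = gcd(15,85) + gcd(21,4) + gcd(8,1) + gcd(12,2) + gcd(12,28) + gcd(68,64) = 5+1+1+2+4+4 = 17.
Pick's theorem gives I = A − B/2 + 1 = 6065/2 − 17/2 + 1 = 3025, so the closed region contains I + B = 3025 + 17 = 3042 lattice points.

3042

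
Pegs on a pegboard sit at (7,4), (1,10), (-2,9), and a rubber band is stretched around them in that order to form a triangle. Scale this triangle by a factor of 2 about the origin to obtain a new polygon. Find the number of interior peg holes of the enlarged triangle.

The shoelace formula gives twice the area as |[7·10 − 1·4] + [1·9 − (-2)·10] + [(-2)·4 − 7·9]| = 24, so the area is 12.
The number of boundary lattice points is Σ gcd(|Δx|,|Δy|) = gcd(6,6) + gcd(3,1) + gcd(9,5) = 6+1+1 = 8.
Scaling by 2 multiplies the area by 2² = 4 (so the new area is 48) and multiplies the boundary lattice-point count by 2, giving 16.
By Pick's theorem, the interior count of the dilated polygon is 48 − 16/2 + 1 = 41.

41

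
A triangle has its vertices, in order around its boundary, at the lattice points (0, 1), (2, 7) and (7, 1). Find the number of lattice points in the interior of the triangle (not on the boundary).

By the shoelace formula, twice the signed area is |[0·7 − 2·1] + [2·1 − 7·7] + [7·1 − 0·1]| = 42, so the area is 21.
The number of boundary lattice points is Σ gcd(|Δx|,|Δy|) = gcd(2,6) + gcd(5,6) + gcd(7,0) = 2+1+7 = 10.
By Pick's theorem A = I + B/2 − 1, so I = 21 − 10/2 + 1 = 17.

17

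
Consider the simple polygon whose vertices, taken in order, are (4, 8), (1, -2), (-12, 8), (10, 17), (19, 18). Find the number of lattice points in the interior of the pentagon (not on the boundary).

Using the shoelace formula, 2A = |[4·(-2) − 1·8] + [1·8 − (-12)·(-2)] + [(-12)·17 − 10·8] + [10·18 − 19·17] + [19·8 − 4·18]| = 379, so the area is 379/2.
Along each edge there are gcd(|Δx|,|Δy|)+1 lattice points, so counting each shared vertex once the boundary has gcd(3,10) + gcd(13,10) + gcd(22,9) + gcd(9,1) + gcd(15,10) = 1+1+1+1+5 = 9.
By Pick's theorem A = I + B/2 − 1, so I = 379/2 − 9/2 + 1 = 186.

186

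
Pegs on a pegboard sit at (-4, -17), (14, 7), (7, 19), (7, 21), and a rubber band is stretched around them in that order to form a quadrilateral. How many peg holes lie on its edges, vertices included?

The number of boundary lattice points is Σ gcd(|Δx|,|Δy|) = gcd(18,24) + gcd(7,12) + gcd(0,2) + gcd(11,38) = 6+1+2+1 = 10.

10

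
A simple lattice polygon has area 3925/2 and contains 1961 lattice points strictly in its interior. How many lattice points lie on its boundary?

Pick's theorem gives A = I + B/2 − 1, so B = 2(A − I + 1) = 2(3925/2 − 1961 + 1) = 5.

5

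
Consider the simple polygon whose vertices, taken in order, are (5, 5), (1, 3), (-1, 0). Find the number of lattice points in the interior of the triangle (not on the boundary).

By the shoelace formula, twice the signed area is |[5·3 − 1·5] + [1·0 − (-1)·3] + [(-1)·5 − 5·0]| = 8, so the area is 4.
The number of boundary lattice points is Σ gcd(|Δx|,|Δy|) = gcd(4,2) + gcd(2,3) + gcd(6,5) = 2+1+1 = 4.
By Pick's theorem A = I + B/2 − 1, so I = 4 − 4/2 + 1 = 3.

3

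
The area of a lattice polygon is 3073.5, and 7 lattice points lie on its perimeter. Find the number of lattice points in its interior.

From Pick's theorem, I = A − B/2 + 1 = 3073.5 − 7/2 + 1 = 3071.

3071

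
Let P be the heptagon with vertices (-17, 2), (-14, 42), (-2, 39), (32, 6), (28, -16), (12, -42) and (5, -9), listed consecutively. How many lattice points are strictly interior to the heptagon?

2047

The shoelace formula gives twice the area as |[(-17)·42 − (-14)·2] + [(-14)·39 − (-2)·42] + [(-2)·6 − 32·39] + [32·(-16) − 28·6] + [28·(-42) − 12·(-16)] + [12·(-9) − 5·(-42)] + [5·2 − (-17)·(-9)]| = 4113, so the area is 2056.5.
Summing gcd(|Δx|,|Δy|) over the edges gives the boundary count: gcd(3,40) + gcd(12,3) + gcd(34,33) + gcd(4,22) + gcd(16,26) + gcd(7,33) + gcd(22,11) = 1+3+1+2+2+1+11 = 21.
By Pick's theorem A = I + B/2 − 1, so I = 2056.5 − 21/2 + 1 = 2047.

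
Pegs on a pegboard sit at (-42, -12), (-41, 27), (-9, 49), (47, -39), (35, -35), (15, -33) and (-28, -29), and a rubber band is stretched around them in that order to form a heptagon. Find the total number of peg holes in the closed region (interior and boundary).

4258

By the shoelace formula, twice the signed area is |((-42)·27 − (-41)·(-12)) + ((-41)·49 − (-9)·27) + ((-9)·(-39) − 47·49) + (47·(-35) − 35·(-39)) + (35·(-33) − 15·(-35)) + (15·(-29) − (-28)·(-33)) + ((-28)·(-12) − (-42)·(-29))| = 8495, so the area is 8495/2.
Summing gcd(|Δx|,|Δy|) over the edges gives the boundary count: gcd(1,39) + gcd(32,22) + gcd(56,88) + gcd(12,4) + gcd(20,2) + gcd(43,4) + gcd(14,17) = 1+2+8+4+2+1+1 = 19.
Pick's theorem gives I = A − B/2 + 1 = 8495/2 − 19/2 + 1 = 4239, so the closed region contains I + B = 4239 + 19 = 4258 lattice points.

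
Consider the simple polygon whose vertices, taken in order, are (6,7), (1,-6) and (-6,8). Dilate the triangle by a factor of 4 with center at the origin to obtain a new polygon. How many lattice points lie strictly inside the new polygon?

By the shoelace formula, twice the signed area is |(6·(-6) − 1·7) + (1·8 − (-6)·(-6)) + ((-6)·7 − 6·8)| = 161, so the area is 80.5.
Summing gcd(|Δx|,|Δy|) over the edges gives the boundary count: gcd(5,13) + gcd(7,14) + gcd(12,1) = 1+7+1 = 9.
Scaling by 4 multiplies the area by 4² = 16 (so the new area is 1288) and multiplies the boundary lattice-point count by 4, giving 36.
By Pick's theorem, the interior count of the dilated polygon is 1288 − 36/2 + 1 = 1271.

1271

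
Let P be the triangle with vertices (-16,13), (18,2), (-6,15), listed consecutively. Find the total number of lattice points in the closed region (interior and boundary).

The shoelace formula gives twice the area as |((-16)·2 − 18·13) + (18·15 − (-6)·2) + ((-6)·13 − (-16)·15)| = 178, so the area is 89.
Summing gcd(|Δx|,|Δy|) over the edges gives the boundary count: gcd(34,11) + gcd(24,13) + gcd(10,2) = 1+1+2 = 4.
Pick's theorem gives I = A − B/2 + 1 = 89 − 4/2 + 1 = 88, so the closed region contains I + B = 88 + 4 = 92 lattice points.

92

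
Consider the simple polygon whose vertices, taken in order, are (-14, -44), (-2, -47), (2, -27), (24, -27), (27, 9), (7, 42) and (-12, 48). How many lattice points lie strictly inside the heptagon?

2667

By the shoelace formula, twice the signed area is |((-14)·(-47) − (-2)·(-44)) + ((-2)·(-27) − 2·(-47)) + (2·(-27) − 24·(-27)) + (24·9 − 27·(-27)) + (27·42 − 7·9) + (7·48 − (-12)·42) + ((-12)·(-44) − (-14)·48)| = 5368, so the area is 2684.
Summing gcd(|Δx|,|Δy|) over the edges gives the boundary count: gcd(12,3) + gcd(4,20) + gcd(22,0) + gcd(3,36) + gcd(20,33) + gcd(19,6) + gcd(2,92) = 3+4+22+3+1+1+2 = 36.
Pick's theorem gives I = A − B/2 + 1 = 2684 − 36/2 + 1 = 2667.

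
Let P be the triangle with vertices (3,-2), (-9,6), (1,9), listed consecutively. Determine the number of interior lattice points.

Using the shoelace formula, 2A = |(3·6 − (-9)·(-2)) + ((-9)·9 − 1·6) + (1·(-2) − 3·9)| = 116, so the area is 58.
The number of boundary lattice points is Σ gcd(|Δx|,|Δy|) = gcd(12,8) + gcd(10,3) + gcd(2,11) = 4+1+1 = 6.
Pick's theorem gives I = A − B/2 + 1 = 58 − 6/2 + 1 = 56.

56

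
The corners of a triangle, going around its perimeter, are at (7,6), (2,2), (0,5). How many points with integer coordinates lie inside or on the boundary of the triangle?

The shoelace formula gives twice the area as |[7·2 − 2·6] + [2·5 − 0·2] + [0·6 − 7·5]| = 23, so the area is 11.5.
Along each edge there are gcd(|Δx|,|Δy|)+1 lattice points, so counting each shared vertex once the boundary has gcd(5,4) + gcd(2,3) + gcd(7,1) = 1+1+1 = 3.
Pick's theorem gives I = A − B/2 + 1 = 11.5 − 3/2 + 1 = 11, so the closed region contains I + B = 11 + 3 = 14 lattice points.

14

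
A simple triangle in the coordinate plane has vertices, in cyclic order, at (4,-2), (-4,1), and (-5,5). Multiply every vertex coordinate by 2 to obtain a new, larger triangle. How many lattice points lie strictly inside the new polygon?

56

The shoelace formula gives twice the area as |[4·1 − (-4)·(-2)] + [(-4)·5 − (-5)·1] + [(-5)·(-2) − 4·5]| = 29, so the area is 14.5.
Along each edge there are gcd(|Δx|,|Δy|)+1 lattice points, so counting each shared vertex once the boundary has gcd(8,3) + gcd(1,4) + gcd(9,7) = 1+1+1 = 3.
Scaling by 2 multiplies the area by 2² = 4 (so the new area is 58) and multiplies the boundary lattice-point count by 2, giving 6.
By Pick's theorem, the interior count of the dilated polygon is 58 − 6/2 + 1 = 56.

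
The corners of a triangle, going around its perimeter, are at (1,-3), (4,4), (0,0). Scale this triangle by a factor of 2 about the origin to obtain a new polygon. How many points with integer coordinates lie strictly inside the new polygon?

27

The shoelace formula gives twice the area as |(1·4 − 4·(-3)) + (4·0 − 0·4) + (0·(-3) − 1·0)| = 16, so the area is 8.
Summing gcd(|Δx|,|Δy|) over the edges gives the boundary count: gcd(3,7) + gcd(4,4) + gcd(1,3) = 1+4+1 = 6.
Scaling by 2 multiplies the area by 2² = 4 (so the new area is 32) and multiplies the boundary lattice-point count by 2, giving 12.
By Pick's theorem, the interior count of the dilated polygon is 32 − 12/2 + 1 = 27.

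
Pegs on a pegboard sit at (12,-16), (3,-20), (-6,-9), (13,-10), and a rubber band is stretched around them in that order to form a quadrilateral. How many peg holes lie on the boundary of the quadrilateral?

Along each edge there are gcd(|Δx|,|Δy|)+1 lattice points, so counting each shared vertex once the boundary has gcd(9,4) + gcd(9,11) + gcd(19,1) + gcd(1,6) = 1+1+1+1 = 4.

4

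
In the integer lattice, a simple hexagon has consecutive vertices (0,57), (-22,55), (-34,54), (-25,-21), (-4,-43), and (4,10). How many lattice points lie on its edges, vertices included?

Along each edge there are gcd(|Δx|,|Δy|)+1 lattice points, so counting each shared vertex once the boundary has gcd(22,2) + gcd(12,1) + gcd(9,75) + gcd(21,22) + gcd(8,53) + gcd(4,47) = 2+1+3+1+1+1 = 9.

9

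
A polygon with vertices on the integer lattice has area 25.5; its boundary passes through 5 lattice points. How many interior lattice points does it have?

Pick's theorem A = I + B/2 − 1 rearranges to I = A − B/2 + 1 = 25.5 − 5/2 + 1 = 24.

24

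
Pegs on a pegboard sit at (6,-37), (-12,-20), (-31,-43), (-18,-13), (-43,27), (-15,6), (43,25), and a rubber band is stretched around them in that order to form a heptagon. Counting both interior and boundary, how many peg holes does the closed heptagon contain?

2165

Using the shoelace formula, 2A = |[6·(-20) − (-12)·(-37)] + [(-12)·(-43) − (-31)·(-20)] + [(-31)·(-13) − (-18)·(-43)] + [(-18)·27 − (-43)·(-13)] + [(-43)·6 − (-15)·27] + [(-15)·25 − 43·6] + [43·(-37) − 6·25]| = 4311, so the area is 4311/2.
The number of boundary lattice points is Σ gcd(|Δx|,|Δy|) = gcd(18,17) + gcd(19,23) + gcd(13,30) + gcd(25,40) + gcd(28,21) + gcd(58,19) + gcd(37,62) = 1+1+1+5+7+1+1 = 17.
Pick's theorem gives I = A − B/2 + 1 = 4311/2 − 17/2 + 1 = 2148, so the closed region contains I + B = 2148 + 17 = 2165 lattice points.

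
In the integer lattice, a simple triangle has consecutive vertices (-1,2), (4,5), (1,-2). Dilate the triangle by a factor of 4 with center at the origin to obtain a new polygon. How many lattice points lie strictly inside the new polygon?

201

The shoelace formula gives twice the area as |[(-1)·5 − 4·2] + [4·(-2) − 1·5] + [1·2 − (-1)·(-2)]| = 26, so the area is 13.
Summing gcd(|Δx|,|Δy|) over the edges gives the boundary count: gcd(5,3) + gcd(3,7) + gcd(2,4) = 1+1+2 = 4.
Scaling by 4 multiplies the area by 4² = 16 (so the new area is 208) and multiplies the boundary lattice-point count by 4, giving 16.
By Pick's theorem, the interior count of the dilated polygon is 208 − 16/2 + 1 = 201.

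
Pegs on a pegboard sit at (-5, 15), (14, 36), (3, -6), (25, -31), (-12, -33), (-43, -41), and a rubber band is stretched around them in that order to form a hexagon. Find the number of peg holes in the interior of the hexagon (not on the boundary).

1747

The shoelace formula gives twice the area as |((-5)·36 − 14·15) + (14·(-6) − 3·36) + (3·(-31) − 25·(-6)) + (25·(-33) − (-12)·(-31)) + ((-12)·(-41) − (-43)·(-33)) + ((-43)·15 − (-5)·(-41))| = 3499, so the area is 1749.5.
Summing gcd(|Δx|,|Δy|) over the edges gives the boundary count: gcd(19,21) + gcd(11,42) + gcd(22,25) + gcd(37,2) + gcd(31,8) + gcd(38,56) = 1+1+1+1+1+2 = 7.
Pick's theorem gives I = A − B/2 + 1 = 1749.5 − 7/2 + 1 = 1747.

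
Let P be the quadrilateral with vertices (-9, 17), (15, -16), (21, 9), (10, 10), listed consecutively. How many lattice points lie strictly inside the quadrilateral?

368

The shoelace formula gives twice the area as |((-9)·(-16) − 15·17) + (15·9 − 21·(-16)) + (21·10 − 10·9) + (10·17 − (-9)·10)| = 740, so the area is 370.
Summing gcd(|Δx|,|Δy|) over the edges gives the boundary count: gcd(24,33) + gcd(6,25) + gcd(11,1) + gcd(19,7) = 3+1+1+1 = 6.
By Pick's theorem A = I + B/2 − 1, so I = 370 − 6/2 + 1 = 368.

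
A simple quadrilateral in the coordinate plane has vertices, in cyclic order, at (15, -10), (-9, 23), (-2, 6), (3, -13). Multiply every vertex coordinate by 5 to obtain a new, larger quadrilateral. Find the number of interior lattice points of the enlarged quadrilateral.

5231

By the shoelace formula, twice the signed area is |(15·23 − (-9)·(-10)) + ((-9)·6 − (-2)·23) + ((-2)·(-13) − 3·6) + (3·(-10) − 15·(-13))| = 420, so the area is 210.
Summing gcd(|Δx|,|Δy|) over the edges gives the boundary count: gcd(24,33) + gcd(7,17) + gcd(5,19) + gcd(12,3) = 3+1+1+3 = 8.
Scaling by 5 multiplies the area by 5² = 25 (so the new area is 5250) and multiplies the boundary lattice-point count by 5, giving 40.
By Pick's theorem, the interior count of the dilated polygon is 5250 − 40/2 + 1 = 5231.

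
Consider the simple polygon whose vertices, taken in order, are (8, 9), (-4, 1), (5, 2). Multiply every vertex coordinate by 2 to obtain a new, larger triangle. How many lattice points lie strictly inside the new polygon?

115

Using the shoelace formula, 2A = |(8·1 − (-4)·9) + ((-4)·2 − 5·1) + (5·9 − 8·2)| = 60, so the area is 30.
Summing gcd(|Δx|,|Δy|) over the edges gives the boundary count: gcd(12,8) + gcd(9,1) + gcd(3,7) = 4+1+1 = 6.
Scaling by 2 multiplies the area by 2² = 4 (so the new area is 120) and multiplies the boundary lattice-point count by 2, giving 12.
By Pick's theorem, the interior count of the dilated polygon is 120 − 12/2 + 1 = 115.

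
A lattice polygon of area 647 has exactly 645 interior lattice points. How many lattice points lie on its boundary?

6

Pick's theorem gives A = I + B/2 − 1, so B = 2(A − I + 1) = 2(647 − 645 + 1) = 6.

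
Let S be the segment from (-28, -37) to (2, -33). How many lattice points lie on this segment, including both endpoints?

3

The number of lattice points on a segment between lattice points is gcd(|Δx|,|Δy|) + 1 = gcd(30,4) + 1 = 2 + 1 = 3.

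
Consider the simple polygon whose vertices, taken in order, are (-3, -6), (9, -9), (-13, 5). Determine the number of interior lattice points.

By the shoelace formula, twice the signed area is |[(-3)·(-9) − 9·(-6)] + [9·5 − (-13)·(-9)] + [(-13)·(-6) − (-3)·5]| = 102, so the area is 51.
Along each edge there are gcd(|Δx|,|Δy|)+1 lattice points, so counting each shared vertex once the boundary has gcd(12,3) + gcd(22,14) + gcd(10,11) = 3+2+1 = 6.
By Pick's theorem A = I + B/2 − 1, so I = 51 − 6/2 + 1 = 49.

49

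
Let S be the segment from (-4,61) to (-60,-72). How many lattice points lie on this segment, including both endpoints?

8

The number of lattice points on a segment between lattice points is gcd(|Δx|,|Δy|) + 1 = gcd(56,133) + 1 = 7 + 1 = 8.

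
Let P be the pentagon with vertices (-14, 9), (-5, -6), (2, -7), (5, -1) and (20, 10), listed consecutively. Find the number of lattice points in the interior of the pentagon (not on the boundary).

The shoelace formula gives twice the area as |((-14)·(-6) − (-5)·9) + ((-5)·(-7) − 2·(-6)) + (2·(-1) − 5·(-7)) + (5·10 − 20·(-1)) + (20·9 − (-14)·10)| = 599, so the area is 599/2.
Along each edge there are gcd(|Δx|,|Δy|)+1 lattice points, so counting each shared vertex once the boundary has gcd(9,15) + gcd(7,1) + gcd(3,6) + gcd(15,11) + gcd(34,1) = 3+1+3+1+1 = 9.
By Pick's theorem A = I + B/2 − 1, so I = 599/2 − 9/2 + 1 = 296.

296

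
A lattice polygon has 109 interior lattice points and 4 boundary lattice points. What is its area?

110

Pick's theorem states A = I + B/2 − 1, so A = 109 + 4/2 − 1 = 110.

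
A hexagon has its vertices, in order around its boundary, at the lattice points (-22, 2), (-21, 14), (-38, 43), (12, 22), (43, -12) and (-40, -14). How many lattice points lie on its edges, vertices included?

7

Summing gcd(|Δx|,|Δy|) over the edges gives the boundary count: gcd(1,12) + gcd(17,29) + gcd(50,21) + gcd(31,34) + gcd(83,2) + gcd(18,16) = 1+1+1+1+1+2 = 7.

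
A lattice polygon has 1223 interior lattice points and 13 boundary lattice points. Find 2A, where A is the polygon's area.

By Pick's theorem, A = I + B/2 − 1 = 1223 + 13/2 − 1 = 2457/2.
Hence 2A = 2457.

2457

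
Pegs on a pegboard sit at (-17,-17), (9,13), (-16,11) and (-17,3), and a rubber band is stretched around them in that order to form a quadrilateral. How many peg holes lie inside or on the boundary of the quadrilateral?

372

Using the shoelace formula, 2A = |((-17)·13 − 9·(-17)) + (9·11 − (-16)·13) + ((-16)·3 − (-17)·11) + ((-17)·(-17) − (-17)·3)| = 718, so the area is 359.
Summing gcd(|Δx|,|Δy|) over the edges gives the boundary count: gcd(26,30) + gcd(25,2) + gcd(1,8) + gcd(0,20) = 2+1+1+20 = 24.
Pick's theorem gives I = A − B/2 + 1 = 359 − 24/2 + 1 = 348, so the closed region contains I + B = 348 + 24 = 372 lattice points.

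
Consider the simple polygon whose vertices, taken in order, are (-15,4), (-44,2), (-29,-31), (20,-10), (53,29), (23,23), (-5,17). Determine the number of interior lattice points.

2430

Using the shoelace formula, 2A = |[(-15)·2 − (-44)·4] + [(-44)·(-31) − (-29)·2] + [(-29)·(-10) − 20·(-31)] + [20·29 − 53·(-10)] + [53·23 − 23·29] + [23·17 − (-5)·23] + [(-5)·4 − (-15)·17]| = 4881, so the area is 4881/2.
Along each edge there are gcd(|Δx|,|Δy|)+1 lattice points, so counting each shared vertex once the boundary has gcd(29,2) + gcd(15,33) + gcd(49,21) + gcd(33,39) + gcd(30,6) + gcd(28,6) + gcd(10,13) = 1+3+7+3+6+2+1 = 23.
By Pick's theorem A = I + B/2 − 1, so I = 4881/2 − 23/2 + 1 = 2430.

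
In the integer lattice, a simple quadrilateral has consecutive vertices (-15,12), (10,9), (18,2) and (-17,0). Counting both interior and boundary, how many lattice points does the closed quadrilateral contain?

287

The shoelace formula gives twice the area as |[(-15)·9 − 10·12] + [10·2 − 18·9] + [18·0 − (-17)·2] + [(-17)·12 − (-15)·0]| = 567, so the area is 283.5.
Along each edge there are gcd(|Δx|,|Δy|)+1 lattice points, so counting each shared vertex once the boundary has gcd(25,3) + gcd(8,7) + gcd(35,2) + gcd(2,12) = 1+1+1+2 = 5.
Pick's theorem gives I = A − B/2 + 1 = 283.5 − 5/2 + 1 = 282, so the closed region contains I + B = 282 + 5 = 287 lattice points.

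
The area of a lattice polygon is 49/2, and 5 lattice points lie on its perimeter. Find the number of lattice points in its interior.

23

From Pick's theorem, I = A − B/2 + 1 = 49/2 − 5/2 + 1 = 23.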